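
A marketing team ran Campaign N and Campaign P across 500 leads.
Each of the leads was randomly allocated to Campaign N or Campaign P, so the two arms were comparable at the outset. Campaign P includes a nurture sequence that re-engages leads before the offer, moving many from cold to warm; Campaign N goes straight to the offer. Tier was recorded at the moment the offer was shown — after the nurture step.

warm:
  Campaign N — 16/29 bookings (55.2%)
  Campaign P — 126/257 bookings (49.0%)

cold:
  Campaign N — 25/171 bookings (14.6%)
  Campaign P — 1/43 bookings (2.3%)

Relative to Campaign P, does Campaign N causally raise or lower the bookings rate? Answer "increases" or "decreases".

Stratifying would compare campaigns among leads the campaigns themselves sorted into engagement tier groups — a form of selection on an intermediate. The unconditioned pooled rates give the total causal effect.
Pooled: Campaign N 20.5% vs Campaign P 42.3%; Campaign P is higher overall.

decreases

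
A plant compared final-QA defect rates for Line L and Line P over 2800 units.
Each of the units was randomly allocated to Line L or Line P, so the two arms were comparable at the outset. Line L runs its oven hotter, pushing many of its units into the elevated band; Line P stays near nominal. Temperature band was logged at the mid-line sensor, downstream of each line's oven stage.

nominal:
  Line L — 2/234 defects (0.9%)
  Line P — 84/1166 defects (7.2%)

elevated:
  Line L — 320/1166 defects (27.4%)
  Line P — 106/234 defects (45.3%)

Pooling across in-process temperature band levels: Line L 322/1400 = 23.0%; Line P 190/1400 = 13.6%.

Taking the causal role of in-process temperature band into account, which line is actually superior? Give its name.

Line P

The stratified and pooled comparisons disagree (Line L wins within each in-process temperature band; Line P wins overall), so the answer turns on the causal role of in-process temperature band.
In-process temperature band is downstream of the line. One should not condition on a consequence of treatment, so the overall rates are the right comparison.
Pooled: Line L 23.0% vs Line P 13.6%; Line P is lower overall.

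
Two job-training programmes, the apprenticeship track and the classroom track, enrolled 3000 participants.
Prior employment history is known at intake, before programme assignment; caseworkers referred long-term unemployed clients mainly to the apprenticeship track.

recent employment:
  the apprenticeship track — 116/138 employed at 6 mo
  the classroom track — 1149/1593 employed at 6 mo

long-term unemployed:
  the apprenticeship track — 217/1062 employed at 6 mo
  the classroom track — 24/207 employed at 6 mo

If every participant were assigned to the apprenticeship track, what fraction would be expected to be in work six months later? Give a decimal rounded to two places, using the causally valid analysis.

Prior employment history differs across programmes for reasons unrelated to any effect of the programme itself, and it separately predicts the outcome — a classic confounder. We must compare within prior employment history levels.
Standardising the apprenticeship track to the population prior employment history mix: 0.577·116/138 + 0.423·217/1062 = 0.571.

0.57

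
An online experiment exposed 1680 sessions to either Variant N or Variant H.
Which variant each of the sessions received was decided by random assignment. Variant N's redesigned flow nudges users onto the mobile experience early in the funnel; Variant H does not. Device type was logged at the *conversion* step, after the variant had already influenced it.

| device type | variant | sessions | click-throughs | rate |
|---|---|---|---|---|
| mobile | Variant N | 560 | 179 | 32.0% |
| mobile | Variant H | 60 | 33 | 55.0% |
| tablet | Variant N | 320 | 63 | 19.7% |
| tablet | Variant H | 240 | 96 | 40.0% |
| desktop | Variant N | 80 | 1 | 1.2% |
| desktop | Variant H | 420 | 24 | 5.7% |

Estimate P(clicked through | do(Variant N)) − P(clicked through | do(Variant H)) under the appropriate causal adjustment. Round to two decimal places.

+0.04

Variant H is higher inside every device type stratum but Variant N is higher in aggregate. Whether to stratify depends on how device type relates to the variant.
Device type here is a post-treatment variable shaped by the variant; conditioning on it would introduce bias rather than remove it. The overall comparison is the causal one.
The causal difference is the pooled difference: 0.253 − 0.212 = +0.041.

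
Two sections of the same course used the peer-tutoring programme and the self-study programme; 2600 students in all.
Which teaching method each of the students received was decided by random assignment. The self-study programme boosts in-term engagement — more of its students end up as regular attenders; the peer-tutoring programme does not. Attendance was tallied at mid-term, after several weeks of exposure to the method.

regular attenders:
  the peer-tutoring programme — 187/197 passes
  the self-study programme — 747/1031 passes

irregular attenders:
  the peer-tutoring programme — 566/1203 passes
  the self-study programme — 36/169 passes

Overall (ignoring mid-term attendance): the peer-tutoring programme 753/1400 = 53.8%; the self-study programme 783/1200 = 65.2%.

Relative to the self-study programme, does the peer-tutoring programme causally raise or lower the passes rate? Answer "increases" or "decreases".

Mid-term attendance is recorded after the teaching method and is itself shifted by it — it sits on the causal path from teaching method to outcome. Conditioning on a mediator would strip out part of the effect we want; the pooled comparison gives the total causal effect.
Pooled: the peer-tutoring programme 53.8% vs the self-study programme 65.2%; the self-study programme is higher overall.

decreases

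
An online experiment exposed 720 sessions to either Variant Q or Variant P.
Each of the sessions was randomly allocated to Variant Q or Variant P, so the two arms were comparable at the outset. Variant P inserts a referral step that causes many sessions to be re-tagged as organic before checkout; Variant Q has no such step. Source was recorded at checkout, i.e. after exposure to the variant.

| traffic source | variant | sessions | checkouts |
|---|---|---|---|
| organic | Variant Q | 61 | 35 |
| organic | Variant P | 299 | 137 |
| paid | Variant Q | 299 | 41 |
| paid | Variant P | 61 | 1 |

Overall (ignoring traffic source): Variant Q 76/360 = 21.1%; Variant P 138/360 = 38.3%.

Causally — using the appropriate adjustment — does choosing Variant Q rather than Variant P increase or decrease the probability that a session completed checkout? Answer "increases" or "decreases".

Variant Q is higher inside every traffic source stratum but Variant P is higher in aggregate. Whether to stratify depends on how traffic source relates to the variant.
Traffic source here is a post-treatment variable shaped by the variant; conditioning on it would introduce bias rather than remove it. The overall comparison is the causal one.
Pooled: Variant Q 21.1% vs Variant P 38.3%; Variant P is higher overall.

decreases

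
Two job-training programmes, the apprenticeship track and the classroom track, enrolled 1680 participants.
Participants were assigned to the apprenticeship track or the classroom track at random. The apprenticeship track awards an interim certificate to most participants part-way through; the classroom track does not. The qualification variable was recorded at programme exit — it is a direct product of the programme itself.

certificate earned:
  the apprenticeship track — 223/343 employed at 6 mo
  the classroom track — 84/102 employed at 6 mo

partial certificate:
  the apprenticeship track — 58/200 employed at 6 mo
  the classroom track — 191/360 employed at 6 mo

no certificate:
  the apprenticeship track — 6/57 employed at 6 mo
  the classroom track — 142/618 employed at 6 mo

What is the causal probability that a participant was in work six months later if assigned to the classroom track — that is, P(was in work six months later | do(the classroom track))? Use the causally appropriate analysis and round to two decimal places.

0.39

Qualification attained during the programme lies on the pathway programme → qualification attained during the programme → outcome, so adjusting for it blocks the indirect effect. For the total causal effect of programme, use the unadjusted pooled rates.
So P(outcome | do(the classroom track)) is just the pooled rate for the classroom track: 417/1080 = 0.386.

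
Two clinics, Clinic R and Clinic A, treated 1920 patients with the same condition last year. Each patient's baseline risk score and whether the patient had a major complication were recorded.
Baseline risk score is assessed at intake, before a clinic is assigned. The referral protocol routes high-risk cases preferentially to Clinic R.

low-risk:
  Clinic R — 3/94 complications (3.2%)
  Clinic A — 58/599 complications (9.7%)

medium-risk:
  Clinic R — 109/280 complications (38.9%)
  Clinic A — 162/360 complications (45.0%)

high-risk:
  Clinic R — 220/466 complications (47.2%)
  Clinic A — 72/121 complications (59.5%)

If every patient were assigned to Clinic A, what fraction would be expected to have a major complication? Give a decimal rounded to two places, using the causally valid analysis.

0.37

Baseline risk score satisfies the back-door criterion: it is not a descendant of the clinic, and it blocks the spurious path from clinic to outcome. Adjusting for it (i.e., using the within-baseline risk score rates) gives the causal effect.
Standardising Clinic A to the population baseline risk score mix: 0.361·58/599 + 0.333·162/360 + 0.306·72/121 = 0.367.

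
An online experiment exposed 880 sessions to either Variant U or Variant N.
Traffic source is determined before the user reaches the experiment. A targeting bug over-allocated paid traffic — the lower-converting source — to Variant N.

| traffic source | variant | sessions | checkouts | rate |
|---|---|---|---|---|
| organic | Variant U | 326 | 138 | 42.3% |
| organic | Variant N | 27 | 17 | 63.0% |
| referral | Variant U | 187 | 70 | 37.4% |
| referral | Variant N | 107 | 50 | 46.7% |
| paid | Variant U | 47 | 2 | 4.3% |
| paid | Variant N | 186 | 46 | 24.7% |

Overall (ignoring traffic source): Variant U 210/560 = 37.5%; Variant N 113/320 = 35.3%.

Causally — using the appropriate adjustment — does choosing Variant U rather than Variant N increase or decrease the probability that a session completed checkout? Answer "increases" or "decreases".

Within every traffic source level Variant N has the higher rate, yet pooled Variant U does — Simpson's reversal.
Since traffic source is a pre-existing factor (not a product of the variant) and it affects the outcome on its own, it is a confounder. The stratified rates, not the pooled rate, identify the causal effect.
Within each level — organic: 42.3% vs 63.0%; referral: 37.4% vs 46.7%; paid: 4.3% vs 24.7% — Variant N is higher every time.

decreases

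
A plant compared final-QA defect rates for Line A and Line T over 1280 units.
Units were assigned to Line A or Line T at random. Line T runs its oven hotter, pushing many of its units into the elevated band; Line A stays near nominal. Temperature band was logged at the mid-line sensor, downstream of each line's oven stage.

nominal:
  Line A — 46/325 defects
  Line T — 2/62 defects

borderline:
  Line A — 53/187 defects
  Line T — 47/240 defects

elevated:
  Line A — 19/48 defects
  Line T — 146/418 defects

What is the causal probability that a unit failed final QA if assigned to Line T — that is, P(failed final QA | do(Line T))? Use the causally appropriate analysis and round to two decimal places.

Stratifying would compare lines among units the lines themselves sorted into in-process temperature band groups — a form of selection on an intermediate. The unconditioned pooled rates give the total causal effect.
So P(outcome | do(Line T)) is just the pooled rate for Line T: 195/720 = 0.271.

0.27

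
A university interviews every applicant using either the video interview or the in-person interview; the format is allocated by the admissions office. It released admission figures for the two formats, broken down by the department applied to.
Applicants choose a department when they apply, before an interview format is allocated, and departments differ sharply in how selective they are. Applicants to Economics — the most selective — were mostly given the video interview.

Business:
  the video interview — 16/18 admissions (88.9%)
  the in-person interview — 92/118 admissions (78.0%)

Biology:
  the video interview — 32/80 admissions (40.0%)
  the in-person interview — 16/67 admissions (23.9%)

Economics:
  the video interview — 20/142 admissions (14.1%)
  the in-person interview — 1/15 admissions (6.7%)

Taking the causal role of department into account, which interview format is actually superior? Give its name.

the video interview

The imbalance in department arose from how applicants were allocated, not from anything the interview format did; and department independently affects the outcome. The pooled gap is confounded — condition on department.
Within each level — Business: 88.9% vs 78.0%; Biology: 40.0% vs 23.9%; Economics: 14.1% vs 6.7% — the video interview is higher every time.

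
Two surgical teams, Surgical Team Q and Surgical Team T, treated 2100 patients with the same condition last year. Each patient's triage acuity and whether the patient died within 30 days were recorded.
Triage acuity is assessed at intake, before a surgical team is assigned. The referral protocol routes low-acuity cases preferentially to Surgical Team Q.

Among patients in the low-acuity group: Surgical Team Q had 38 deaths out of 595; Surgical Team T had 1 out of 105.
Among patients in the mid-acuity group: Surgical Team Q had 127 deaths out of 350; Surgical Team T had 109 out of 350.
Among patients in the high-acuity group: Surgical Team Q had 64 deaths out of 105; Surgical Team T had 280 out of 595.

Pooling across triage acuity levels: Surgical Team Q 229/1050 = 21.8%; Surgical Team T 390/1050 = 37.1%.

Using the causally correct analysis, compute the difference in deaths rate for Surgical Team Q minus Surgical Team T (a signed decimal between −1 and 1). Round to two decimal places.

Here triage acuity is a common cause — it drives both which surgical team a case falls under and the outcome. The crude comparison mixes populations; the stratum-specific rates are the causally relevant ones.
Adjusting over the population distribution of triage acuity: 0.333·(0.064−0.010) + 0.333·(0.363−0.311) + 0.333·(0.610−0.471) = +0.082.

+0.08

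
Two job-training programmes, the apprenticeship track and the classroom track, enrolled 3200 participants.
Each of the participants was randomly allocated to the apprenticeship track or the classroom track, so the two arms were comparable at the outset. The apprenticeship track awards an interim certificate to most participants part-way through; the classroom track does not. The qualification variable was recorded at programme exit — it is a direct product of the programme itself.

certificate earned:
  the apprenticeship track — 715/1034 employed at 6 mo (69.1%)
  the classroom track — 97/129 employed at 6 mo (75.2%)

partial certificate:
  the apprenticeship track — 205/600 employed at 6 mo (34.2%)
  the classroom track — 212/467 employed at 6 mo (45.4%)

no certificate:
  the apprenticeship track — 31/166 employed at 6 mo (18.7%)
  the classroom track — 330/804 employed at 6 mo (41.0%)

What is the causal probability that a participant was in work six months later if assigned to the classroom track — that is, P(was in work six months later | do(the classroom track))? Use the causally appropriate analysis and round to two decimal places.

The qualification attained during the programme-specific comparison favours the classroom track throughout, but the pooled figures favour the apprenticeship track. The question is whether to condition on qualification attained during the programme.
The distribution of qualification attained during the programme is itself part of what the programme does — it is an intermediate outcome. Holding it fixed would remove that part of the effect; the total effect is the pooled difference.
So P(outcome | do(the classroom track)) is just the pooled rate for the classroom track: 639/1400 = 0.456.

0.46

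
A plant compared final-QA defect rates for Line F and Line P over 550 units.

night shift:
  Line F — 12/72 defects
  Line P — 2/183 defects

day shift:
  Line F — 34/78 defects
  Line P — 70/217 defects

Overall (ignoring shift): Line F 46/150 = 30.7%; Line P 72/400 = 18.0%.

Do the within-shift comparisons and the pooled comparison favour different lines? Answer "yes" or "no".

no

Within each shift level (night shift 16.7% vs 1.1%; day shift 43.6% vs 32.3%), Line P has the lower rate every time. Pooled: 30.7% vs 18.0% — Line P has the lower rate overall. They agree.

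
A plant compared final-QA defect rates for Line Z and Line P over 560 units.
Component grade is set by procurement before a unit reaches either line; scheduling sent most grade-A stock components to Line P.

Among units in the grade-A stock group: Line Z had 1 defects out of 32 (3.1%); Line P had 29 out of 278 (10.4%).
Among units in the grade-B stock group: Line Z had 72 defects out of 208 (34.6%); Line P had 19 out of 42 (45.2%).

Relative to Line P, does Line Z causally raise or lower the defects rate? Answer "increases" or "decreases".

Here component grade is a common cause — it drives both which line a case falls under and the outcome. The crude comparison mixes populations; the stratum-specific rates are the causally relevant ones.
Within each level — grade-A stock: 3.1% vs 10.4%; grade-B stock: 34.6% vs 45.2% — Line Z is lower every time.

decreases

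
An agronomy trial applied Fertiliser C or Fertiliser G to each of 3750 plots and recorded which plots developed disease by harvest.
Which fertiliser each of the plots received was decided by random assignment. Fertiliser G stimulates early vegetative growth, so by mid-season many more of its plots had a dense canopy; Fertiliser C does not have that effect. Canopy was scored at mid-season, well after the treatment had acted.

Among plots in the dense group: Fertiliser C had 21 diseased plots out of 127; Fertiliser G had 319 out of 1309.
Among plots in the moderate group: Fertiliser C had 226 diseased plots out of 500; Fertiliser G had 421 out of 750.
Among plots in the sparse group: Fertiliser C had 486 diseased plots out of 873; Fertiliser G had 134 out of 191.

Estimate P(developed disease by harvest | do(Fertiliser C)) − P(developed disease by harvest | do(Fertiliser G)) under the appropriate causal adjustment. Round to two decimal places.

The mid-season canopy-specific comparison favours Fertiliser C throughout, but the pooled figures favour Fertiliser G. The question is whether to condition on mid-season canopy.
Mid-season canopy lies on the pathway fertiliser → mid-season canopy → outcome, so adjusting for it blocks the indirect effect. For the total causal effect of fertiliser, use the unadjusted pooled rates.
The causal difference is the pooled difference: 0.489 − 0.388 = +0.100.

+0.10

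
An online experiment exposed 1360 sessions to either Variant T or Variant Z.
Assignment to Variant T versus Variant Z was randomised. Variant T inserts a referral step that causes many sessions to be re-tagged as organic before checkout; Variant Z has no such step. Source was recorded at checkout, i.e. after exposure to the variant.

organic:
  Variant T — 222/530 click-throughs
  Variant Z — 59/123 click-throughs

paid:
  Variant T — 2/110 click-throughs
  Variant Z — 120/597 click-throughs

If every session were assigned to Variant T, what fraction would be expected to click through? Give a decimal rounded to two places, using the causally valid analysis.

0.35

Because the variant influences traffic source, traffic source is a post-treatment mediator, not a confounder. Stratifying on it would bias the estimate; the causal effect is the crude pooled difference.
So P(outcome | do(Variant T)) is just the pooled rate for Variant T: 224/640 = 0.350.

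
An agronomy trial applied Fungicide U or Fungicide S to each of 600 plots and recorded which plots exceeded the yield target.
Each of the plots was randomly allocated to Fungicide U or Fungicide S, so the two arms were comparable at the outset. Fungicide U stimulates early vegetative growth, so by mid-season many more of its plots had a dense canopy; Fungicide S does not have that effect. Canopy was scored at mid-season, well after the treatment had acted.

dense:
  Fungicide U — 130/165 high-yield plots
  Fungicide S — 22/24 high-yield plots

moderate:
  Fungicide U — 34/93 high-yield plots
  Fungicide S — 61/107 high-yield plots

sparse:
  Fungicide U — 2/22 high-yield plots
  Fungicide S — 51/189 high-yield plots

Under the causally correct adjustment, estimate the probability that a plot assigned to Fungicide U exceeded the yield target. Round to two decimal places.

Mid-season canopy is downstream of the fungicide. One should not condition on a consequence of treatment, so the overall rates are the right comparison.
So P(outcome | do(Fungicide U)) is just the pooled rate for Fungicide U: 166/280 = 0.593.

0.59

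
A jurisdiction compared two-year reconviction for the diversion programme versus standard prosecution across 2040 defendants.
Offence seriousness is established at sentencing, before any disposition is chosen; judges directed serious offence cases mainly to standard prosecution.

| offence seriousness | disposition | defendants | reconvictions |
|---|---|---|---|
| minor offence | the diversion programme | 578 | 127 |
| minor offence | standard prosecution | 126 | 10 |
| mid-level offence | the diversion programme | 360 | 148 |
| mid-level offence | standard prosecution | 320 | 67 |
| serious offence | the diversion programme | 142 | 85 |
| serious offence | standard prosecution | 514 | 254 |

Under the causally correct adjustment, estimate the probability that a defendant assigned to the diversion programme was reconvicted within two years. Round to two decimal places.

Since offence seriousness is a pre-existing factor (not a product of the disposition) and it affects the outcome on its own, it is a confounder. The stratified rates, not the pooled rate, identify the causal effect.
Standardising the diversion programme to the population offence seriousness mix: 0.345·127/578 + 0.333·148/360 + 0.322·85/142 = 0.405.

0.41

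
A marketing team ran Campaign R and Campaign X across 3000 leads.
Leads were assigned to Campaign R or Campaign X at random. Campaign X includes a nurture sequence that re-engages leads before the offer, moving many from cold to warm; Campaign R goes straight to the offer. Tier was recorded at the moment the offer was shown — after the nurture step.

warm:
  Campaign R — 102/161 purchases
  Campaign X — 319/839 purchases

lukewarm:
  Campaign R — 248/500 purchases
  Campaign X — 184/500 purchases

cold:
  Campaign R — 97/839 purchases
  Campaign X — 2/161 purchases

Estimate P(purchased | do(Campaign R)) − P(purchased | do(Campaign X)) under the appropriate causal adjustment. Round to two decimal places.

-0.04

The stratified and pooled comparisons disagree (Campaign R wins within each engagement tier; Campaign X wins overall), so the answer turns on the causal role of engagement tier.
Because the campaign influences engagement tier, engagement tier is a post-treatment mediator, not a confounder. Stratifying on it would bias the estimate; the causal effect is the crude pooled difference.
The causal difference is the pooled difference: 0.298 − 0.337 = -0.039.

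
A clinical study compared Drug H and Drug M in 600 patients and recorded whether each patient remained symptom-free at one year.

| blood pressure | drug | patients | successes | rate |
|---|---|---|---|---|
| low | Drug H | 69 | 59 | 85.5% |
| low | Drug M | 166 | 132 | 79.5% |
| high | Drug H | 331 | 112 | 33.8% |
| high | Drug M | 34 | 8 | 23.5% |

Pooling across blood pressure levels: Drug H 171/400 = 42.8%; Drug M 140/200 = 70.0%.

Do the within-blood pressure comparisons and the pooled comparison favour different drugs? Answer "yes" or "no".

yes

Within each blood pressure level (low 85.5% vs 79.5%; high 33.8% vs 23.5%), Drug H has the higher rate every time. Pooled: 42.8% vs 70.0% — Drug M has the higher rate overall. The two comparisons disagree.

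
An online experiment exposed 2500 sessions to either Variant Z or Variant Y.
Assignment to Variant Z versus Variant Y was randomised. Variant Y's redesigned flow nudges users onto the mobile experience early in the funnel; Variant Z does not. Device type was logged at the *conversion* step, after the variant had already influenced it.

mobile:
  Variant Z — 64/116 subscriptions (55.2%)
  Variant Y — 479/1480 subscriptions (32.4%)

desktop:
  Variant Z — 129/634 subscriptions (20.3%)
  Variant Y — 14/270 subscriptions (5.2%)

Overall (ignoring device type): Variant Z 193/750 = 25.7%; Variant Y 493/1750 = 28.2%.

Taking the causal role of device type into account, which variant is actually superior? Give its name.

Within every device type level Variant Z has the higher rate, yet pooled Variant Y does — Simpson's reversal.
Device type is downstream of the variant. One should not condition on a consequence of treatment, so the overall rates are the right comparison.
Pooled: Variant Z 25.7% vs Variant Y 28.2%; Variant Y is higher overall.

Variant Y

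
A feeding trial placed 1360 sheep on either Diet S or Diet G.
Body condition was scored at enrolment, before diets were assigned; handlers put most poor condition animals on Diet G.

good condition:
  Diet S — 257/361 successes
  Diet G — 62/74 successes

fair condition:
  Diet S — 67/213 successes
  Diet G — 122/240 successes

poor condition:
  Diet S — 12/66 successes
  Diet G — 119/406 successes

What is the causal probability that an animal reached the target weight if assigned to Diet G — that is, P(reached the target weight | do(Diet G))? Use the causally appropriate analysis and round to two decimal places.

Within every starting body condition level Diet G has the higher rate, yet pooled Diet S does — Simpson's reversal.
Starting body condition is set before the diet has any effect — it is not caused by the diet — and it independently drives the outcome. That makes it a confounder, so the causal comparison is within starting body condition levels.
Standardising Diet G to the population starting body condition mix: 0.320·62/74 + 0.333·122/240 + 0.347·119/406 = 0.539.

0.54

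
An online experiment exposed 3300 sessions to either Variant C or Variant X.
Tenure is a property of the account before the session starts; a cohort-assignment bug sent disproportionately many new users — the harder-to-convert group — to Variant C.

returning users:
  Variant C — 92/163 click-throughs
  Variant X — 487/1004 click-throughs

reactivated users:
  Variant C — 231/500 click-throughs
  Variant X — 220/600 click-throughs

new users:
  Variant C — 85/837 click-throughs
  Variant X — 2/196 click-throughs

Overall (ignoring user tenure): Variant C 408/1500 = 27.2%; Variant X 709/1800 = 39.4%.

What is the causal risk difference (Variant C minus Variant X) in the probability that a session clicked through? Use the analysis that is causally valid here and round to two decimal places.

User tenure is set before the variant has any effect — it is not caused by the variant — and it independently drives the outcome. That makes it a confounder, so the causal comparison is within user tenure levels.
Adjusting over the population distribution of user tenure: 0.354·(0.564−0.485) + 0.333·(0.462−0.367) + 0.313·(0.102−0.010) = +0.088.

+0.09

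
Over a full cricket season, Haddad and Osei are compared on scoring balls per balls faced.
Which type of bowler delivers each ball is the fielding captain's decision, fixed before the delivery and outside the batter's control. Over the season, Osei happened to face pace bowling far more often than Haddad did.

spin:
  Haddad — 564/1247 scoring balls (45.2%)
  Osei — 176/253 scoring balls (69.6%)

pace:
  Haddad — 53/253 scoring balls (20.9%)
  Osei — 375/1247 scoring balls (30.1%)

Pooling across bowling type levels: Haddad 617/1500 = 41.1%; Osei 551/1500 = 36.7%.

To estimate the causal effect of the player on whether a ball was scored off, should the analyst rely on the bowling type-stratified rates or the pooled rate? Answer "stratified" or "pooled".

stratified

Within every bowling type level Osei has the higher rate, yet pooled Haddad does — Simpson's reversal.
Bowling type satisfies the back-door criterion: it is not a descendant of the player, and it blocks the spurious path from player to outcome. Adjusting for it (i.e., using the within-bowling type rates) gives the causal effect.
Within each level — spin: 45.2% vs 69.6%; pace: 20.9% vs 30.1% — Osei is higher every time.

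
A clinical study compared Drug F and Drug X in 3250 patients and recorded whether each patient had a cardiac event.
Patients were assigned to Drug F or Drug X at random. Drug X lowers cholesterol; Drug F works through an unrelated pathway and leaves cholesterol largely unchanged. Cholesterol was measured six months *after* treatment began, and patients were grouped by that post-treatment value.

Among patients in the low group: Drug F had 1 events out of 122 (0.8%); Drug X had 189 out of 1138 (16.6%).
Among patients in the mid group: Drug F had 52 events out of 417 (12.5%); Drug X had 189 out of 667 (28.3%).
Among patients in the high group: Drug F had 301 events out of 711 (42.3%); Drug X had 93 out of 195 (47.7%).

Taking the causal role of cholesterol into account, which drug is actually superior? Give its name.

Drug X

Drug F is lower inside every cholesterol stratum but Drug X is lower in aggregate. Whether to stratify depends on how cholesterol relates to the drug.
Cholesterol is recorded after the drug and is itself shifted by it — it sits on the causal path from drug to outcome. Conditioning on a mediator would strip out part of the effect we want; the pooled comparison gives the total causal effect.
Pooled: Drug F 28.3% vs Drug X 23.5%; Drug X is lower overall.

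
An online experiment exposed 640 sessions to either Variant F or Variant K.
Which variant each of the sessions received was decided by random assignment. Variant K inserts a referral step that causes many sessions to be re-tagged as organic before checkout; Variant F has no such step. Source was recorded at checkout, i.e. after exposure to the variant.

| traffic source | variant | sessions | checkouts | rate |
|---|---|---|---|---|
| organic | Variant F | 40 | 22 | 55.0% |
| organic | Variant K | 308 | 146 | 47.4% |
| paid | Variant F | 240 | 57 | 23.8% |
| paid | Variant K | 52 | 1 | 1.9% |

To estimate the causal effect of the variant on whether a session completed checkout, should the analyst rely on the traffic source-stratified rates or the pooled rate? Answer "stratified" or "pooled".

pooled

Stratifying would compare variants among sessions the variants themselves sorted into traffic source groups — a form of selection on an intermediate. The unconditioned pooled rates give the total causal effect.
Pooled: Variant F 28.2% vs Variant K 40.8%; Variant K is higher overall.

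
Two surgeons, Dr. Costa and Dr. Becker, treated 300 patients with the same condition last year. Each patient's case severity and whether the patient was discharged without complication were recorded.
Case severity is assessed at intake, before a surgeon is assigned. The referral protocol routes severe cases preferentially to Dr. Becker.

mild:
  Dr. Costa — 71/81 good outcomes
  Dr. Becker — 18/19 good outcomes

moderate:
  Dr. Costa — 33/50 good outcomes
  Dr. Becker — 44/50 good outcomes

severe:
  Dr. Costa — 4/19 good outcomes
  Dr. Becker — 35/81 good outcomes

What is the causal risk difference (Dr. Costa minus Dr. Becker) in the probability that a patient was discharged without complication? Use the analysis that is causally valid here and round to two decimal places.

-0.17

The imbalance in case severity arose from how patients were allocated, not from anything the surgeon did; and case severity independently affects the outcome. The pooled gap is confounded — condition on case severity.
Adjusting over the population distribution of case severity: 0.333·(0.877−0.947) + 0.333·(0.660−0.880) + 0.333·(0.211−0.432) = -0.171.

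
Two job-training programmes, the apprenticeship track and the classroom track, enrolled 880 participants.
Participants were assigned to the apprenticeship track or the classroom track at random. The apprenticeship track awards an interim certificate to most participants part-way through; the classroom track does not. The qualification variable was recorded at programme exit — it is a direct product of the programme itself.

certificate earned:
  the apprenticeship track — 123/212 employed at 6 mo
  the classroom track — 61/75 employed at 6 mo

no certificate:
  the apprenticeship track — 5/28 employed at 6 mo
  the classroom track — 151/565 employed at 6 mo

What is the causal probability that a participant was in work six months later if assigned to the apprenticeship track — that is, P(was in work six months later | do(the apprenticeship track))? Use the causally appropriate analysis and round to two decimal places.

0.53

Within every qualification attained during the programme level the classroom track has the higher rate, yet pooled the apprenticeship track does — Simpson's reversal.
Qualification attained during the programme lies on the pathway programme → qualification attained during the programme → outcome, so adjusting for it blocks the indirect effect. For the total causal effect of programme, use the unadjusted pooled rates.
So P(outcome | do(the apprenticeship track)) is just the pooled rate for the apprenticeship track: 128/240 = 0.533.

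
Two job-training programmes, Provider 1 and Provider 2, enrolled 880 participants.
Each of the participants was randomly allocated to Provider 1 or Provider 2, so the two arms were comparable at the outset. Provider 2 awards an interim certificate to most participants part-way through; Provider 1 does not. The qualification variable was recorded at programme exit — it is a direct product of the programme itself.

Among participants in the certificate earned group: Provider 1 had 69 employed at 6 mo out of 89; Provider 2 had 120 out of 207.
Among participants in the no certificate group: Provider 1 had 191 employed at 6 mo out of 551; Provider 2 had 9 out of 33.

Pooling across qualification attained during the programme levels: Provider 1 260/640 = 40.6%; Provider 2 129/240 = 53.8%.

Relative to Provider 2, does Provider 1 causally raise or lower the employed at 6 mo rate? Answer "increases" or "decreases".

decreases

Provider 1 is higher inside every qualification attained during the programme stratum but Provider 2 is higher in aggregate. Whether to stratify depends on how qualification attained during the programme relates to the programme.
Qualification attained during the programme is recorded after the programme and is itself shifted by it — it sits on the causal path from programme to outcome. Conditioning on a mediator would strip out part of the effect we want; the pooled comparison gives the total causal effect.
Pooled: Provider 1 40.6% vs Provider 2 53.8%; Provider 2 is higher overall.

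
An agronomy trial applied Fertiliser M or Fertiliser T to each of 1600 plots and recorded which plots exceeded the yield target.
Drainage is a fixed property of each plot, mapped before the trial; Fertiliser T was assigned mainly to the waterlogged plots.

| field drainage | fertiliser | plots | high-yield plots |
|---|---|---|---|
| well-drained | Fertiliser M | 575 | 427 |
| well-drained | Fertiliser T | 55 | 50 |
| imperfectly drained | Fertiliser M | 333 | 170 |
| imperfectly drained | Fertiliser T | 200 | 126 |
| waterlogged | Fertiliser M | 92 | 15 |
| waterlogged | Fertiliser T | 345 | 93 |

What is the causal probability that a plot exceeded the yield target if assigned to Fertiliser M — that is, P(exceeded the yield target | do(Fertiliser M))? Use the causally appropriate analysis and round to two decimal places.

0.51

The imbalance in field drainage arose from how plots were allocated, not from anything the fertiliser did; and field drainage independently affects the outcome. The pooled gap is confounded — condition on field drainage.
Standardising Fertiliser M to the population field drainage mix: 0.394·427/575 + 0.333·170/333 + 0.273·15/92 = 0.507.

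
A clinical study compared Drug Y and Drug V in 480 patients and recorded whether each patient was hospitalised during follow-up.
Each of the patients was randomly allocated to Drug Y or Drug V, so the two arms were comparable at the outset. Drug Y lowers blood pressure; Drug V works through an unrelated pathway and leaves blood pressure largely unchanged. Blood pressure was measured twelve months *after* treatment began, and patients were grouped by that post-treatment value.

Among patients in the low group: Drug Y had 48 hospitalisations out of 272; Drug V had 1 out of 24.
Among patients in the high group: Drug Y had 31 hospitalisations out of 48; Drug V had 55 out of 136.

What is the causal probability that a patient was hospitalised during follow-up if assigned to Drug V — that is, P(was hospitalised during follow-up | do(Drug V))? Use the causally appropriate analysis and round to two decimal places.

The stratified and pooled comparisons disagree (Drug V wins within each blood pressure; Drug Y wins overall), so the answer turns on the causal role of blood pressure.
Blood pressure here is a post-treatment variable shaped by the drug; conditioning on it would introduce bias rather than remove it. The overall comparison is the causal one.
So P(outcome | do(Drug V)) is just the pooled rate for Drug V: 56/160 = 0.350.

0.35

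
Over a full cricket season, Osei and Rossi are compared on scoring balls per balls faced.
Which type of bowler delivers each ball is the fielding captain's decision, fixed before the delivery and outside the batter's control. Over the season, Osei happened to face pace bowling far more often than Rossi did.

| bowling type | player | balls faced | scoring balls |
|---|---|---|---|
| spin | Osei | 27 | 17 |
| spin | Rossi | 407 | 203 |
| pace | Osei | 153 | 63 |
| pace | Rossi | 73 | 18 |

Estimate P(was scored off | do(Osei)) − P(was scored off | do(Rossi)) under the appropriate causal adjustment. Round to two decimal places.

+0.14

Within every bowling type level Osei has the higher rate, yet pooled Rossi does — Simpson's reversal.
Bowling type is set before the player has any effect — it is not caused by the player — and it independently drives the outcome. That makes it a confounder, so the causal comparison is within bowling type levels.
Adjusting over the population distribution of bowling type: 0.658·(0.630−0.499) + 0.342·(0.412−0.247) = +0.143.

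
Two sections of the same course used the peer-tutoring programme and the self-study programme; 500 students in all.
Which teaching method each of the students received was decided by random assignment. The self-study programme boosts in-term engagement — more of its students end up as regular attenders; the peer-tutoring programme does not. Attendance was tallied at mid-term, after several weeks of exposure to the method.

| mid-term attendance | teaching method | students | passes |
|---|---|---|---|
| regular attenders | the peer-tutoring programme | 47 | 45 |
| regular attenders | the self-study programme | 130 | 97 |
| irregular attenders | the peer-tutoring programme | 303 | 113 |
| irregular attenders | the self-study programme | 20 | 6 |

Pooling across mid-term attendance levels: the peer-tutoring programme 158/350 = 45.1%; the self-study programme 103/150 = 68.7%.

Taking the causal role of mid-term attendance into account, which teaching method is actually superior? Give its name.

Stratifying would compare teaching methods among students the teaching methods themselves sorted into mid-term attendance groups — a form of selection on an intermediate. The unconditioned pooled rates give the total causal effect.
Pooled: the peer-tutoring programme 45.1% vs the self-study programme 68.7%; the self-study programme is higher overall.

the self-study programme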